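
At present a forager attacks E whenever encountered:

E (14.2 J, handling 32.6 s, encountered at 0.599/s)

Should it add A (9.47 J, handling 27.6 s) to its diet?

Current rate: (0.599×14.2)/(1 + 0.599×32.6) = 0.4144 J/s.
A: E/h = 9.47/27.6 = 0.3431 J/s.
Since 0.3431 < R, time spent handling A is better spent searching.

No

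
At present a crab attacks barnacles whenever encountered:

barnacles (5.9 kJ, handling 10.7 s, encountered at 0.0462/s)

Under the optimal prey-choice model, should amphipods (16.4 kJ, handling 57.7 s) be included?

Yes

Current rate: (0.0462×5.9)/(1 + 0.0462×10.7) = 0.1824 kJ/s.
amphipods: E/h = 16.4/57.7 = 0.2842 kJ/s.
Since 0.2842 > R, including amphipods increases the long-run rate.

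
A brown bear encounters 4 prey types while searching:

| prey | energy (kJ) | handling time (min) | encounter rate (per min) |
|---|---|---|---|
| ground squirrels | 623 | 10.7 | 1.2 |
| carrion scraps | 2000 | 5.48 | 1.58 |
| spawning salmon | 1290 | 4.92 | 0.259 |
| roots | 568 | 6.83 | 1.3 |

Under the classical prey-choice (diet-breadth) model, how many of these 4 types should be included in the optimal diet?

Rank by E/h (kJ/min): carrion scraps 365, spawning salmon 262, roots 83.2, ground squirrels 58.2. Include each in turn until the next type's E/h falls below the running intake rate.
Rate on top 1: 327.2. spawning salmon: 262 < 327.2 → exclude; stop.
Optimal diet: carrion scraps — 1 of 4 types.

1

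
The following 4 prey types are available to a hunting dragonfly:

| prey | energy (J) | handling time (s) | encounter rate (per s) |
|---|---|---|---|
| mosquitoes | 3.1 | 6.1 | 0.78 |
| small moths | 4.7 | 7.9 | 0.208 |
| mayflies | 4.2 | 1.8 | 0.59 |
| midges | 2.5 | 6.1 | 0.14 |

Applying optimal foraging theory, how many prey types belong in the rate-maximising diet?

E/h in descending order: mayflies 2.33, small moths 0.595, mosquitoes 0.508, midges 0.41 J/s. The optimal diet is the largest prefix of this list for which every included type satisfies E_i/h_i > R on the types above it.
Rate on top 1: 1.202. small moths: 0.595 < 1.202 → exclude; stop.
Optimal diet: mayflies — 1 of 4 types.

1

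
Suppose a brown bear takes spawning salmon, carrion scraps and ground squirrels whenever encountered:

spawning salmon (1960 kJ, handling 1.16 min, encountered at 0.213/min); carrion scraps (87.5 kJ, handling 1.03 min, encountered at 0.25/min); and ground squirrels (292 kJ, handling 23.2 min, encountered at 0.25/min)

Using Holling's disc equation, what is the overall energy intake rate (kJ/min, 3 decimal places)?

R = Σλ_iE_i / (1 + Σλ_ih_i)
Numerator: 0.213×1960 + 0.25×87.5 + 0.25×292 = 512.4
Denominator: 1 + 0.213×1.16 + 0.25×1.03 + 0.25×23.2 = 7.305
R = 512.4/7.305 = 70.14 kJ/min

70.142 kJ/min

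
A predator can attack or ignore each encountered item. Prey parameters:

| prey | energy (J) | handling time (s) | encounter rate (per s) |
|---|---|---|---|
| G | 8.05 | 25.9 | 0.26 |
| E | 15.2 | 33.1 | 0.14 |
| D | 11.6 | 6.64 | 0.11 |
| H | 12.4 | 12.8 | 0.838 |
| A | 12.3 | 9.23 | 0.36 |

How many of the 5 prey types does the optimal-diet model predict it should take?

Rank by E/h (J/s): D 1.75, A 1.33, H 0.969, E 0.459, G 0.311. Include each in turn until the next type's E/h falls below the running intake rate.
Rate on top 1: 0.7374. A: 1.33 > 0.7374 → include.
Rate on top 2: 1.129. H: 0.969 < 1.129 → exclude; stop.
Optimal diet: D, A — 2 of 5 types.

2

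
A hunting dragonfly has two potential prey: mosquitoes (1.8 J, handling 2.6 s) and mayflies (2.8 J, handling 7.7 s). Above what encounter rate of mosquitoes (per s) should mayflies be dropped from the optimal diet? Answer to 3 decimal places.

At the threshold, the rate on mosquitoes alone equals the profitability of mayflies: λ·1.8/(1 + λ·2.6) = 2.8/7.7 = 0.3636.
Rearranging, λ(1.8 − 0.3636×2.6) = 0.3636, so λ = 0.3636/0.8545 = 0.4255 per s.

0.426 per s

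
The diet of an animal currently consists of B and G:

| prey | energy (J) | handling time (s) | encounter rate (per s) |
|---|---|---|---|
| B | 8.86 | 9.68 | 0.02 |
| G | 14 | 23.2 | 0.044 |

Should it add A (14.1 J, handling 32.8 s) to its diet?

On B and G alone, R = ΣλE/(1+Σλh) = 0.7932/2.214 = 0.3582 J/s.
A: E/h = 14.1/32.8 = 0.4299 J/s.
0.4299 > 0.3582, so adding A raises the average — include it.

Yes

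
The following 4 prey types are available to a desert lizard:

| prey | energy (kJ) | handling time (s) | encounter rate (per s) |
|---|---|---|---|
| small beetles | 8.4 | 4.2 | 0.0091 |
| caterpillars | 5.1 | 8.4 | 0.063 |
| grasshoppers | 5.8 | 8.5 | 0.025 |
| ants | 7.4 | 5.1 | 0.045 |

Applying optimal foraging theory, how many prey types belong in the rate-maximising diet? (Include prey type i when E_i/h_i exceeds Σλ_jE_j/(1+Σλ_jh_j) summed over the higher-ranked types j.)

4

Profitabilities (E/h, kJ/s): small beetles 2, ants 1.45, grasshoppers 0.682, caterpillars 0.607. Add prey in this order while the next type's profitability exceeds the intake rate on those already taken.
Rate on top 1: 0.07363. ants: 1.45 > 0.07363 → include.
Rate on top 2: 0.323. grasshoppers: 0.682 > 0.323 → include.
Rate on top 3: 0.3746. caterpillars: 0.607 > 0.3746 → include.
Optimal diet: small beetles, ants, grasshoppers, caterpillars — 4 of 4 types.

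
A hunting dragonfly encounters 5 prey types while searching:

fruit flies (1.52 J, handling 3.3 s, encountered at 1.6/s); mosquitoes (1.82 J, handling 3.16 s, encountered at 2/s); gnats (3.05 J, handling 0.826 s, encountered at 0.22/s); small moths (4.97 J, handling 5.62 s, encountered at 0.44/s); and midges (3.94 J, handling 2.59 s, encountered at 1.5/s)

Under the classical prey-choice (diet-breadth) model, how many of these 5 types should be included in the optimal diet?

Profitabilities (E/h, J/s): gnats 3.69, midges 1.52, small moths 0.884, mosquitoes 0.576, fruit flies 0.461. Add prey in this order while the next type's profitability exceeds the intake rate on those already taken.
Rate on top 1: 0.5678. midges: 1.52 > 0.5678 → include.
Rate on top 2: 1.299. small moths: 0.884 < 1.299 → exclude; stop.
Optimal diet: gnats, midges — 2 of 5 types.

2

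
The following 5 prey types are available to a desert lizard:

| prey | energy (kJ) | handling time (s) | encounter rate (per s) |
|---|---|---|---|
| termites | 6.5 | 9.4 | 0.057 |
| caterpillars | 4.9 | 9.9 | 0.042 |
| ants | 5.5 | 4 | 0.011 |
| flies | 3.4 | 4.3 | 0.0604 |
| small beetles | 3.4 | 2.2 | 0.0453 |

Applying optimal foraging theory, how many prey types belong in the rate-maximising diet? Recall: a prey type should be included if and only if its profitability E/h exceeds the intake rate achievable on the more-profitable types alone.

5

E/h in descending order: small beetles 1.55, ants 1.38, flies 0.791, termites 0.691, caterpillars 0.495 kJ/s. The optimal diet is the largest prefix of this list for which every included type satisfies E_i/h_i > R on the types above it.
Rate on top 1: 0.1401. ants: 1.38 > 0.1401 → include.
Rate on top 2: 0.1876. flies: 0.791 > 0.1876 → include.
Rate on top 3: 0.2992. termites: 0.691 > 0.2992 → include.
Rate on top 4: 0.4076. caterpillars: 0.495 > 0.4076 → include.
Optimal diet: small beetles, ants, flies, termites, caterpillars — 5 of 5 types.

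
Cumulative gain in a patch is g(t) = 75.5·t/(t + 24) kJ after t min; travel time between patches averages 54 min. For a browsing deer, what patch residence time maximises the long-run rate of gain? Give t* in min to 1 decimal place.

Optimal t* satisfies g'(t*) = g(t*)/(T + t*).
g'(t) = 75.5·24/(t + 24)². Setting 75.5·24/(t+24)² = 75.5t/[(t+24)(54+t)] gives 24(54+t) = t(t+24), so t² = 24×54 = 1296.
t* = √1296 = 36 min.

36.0 min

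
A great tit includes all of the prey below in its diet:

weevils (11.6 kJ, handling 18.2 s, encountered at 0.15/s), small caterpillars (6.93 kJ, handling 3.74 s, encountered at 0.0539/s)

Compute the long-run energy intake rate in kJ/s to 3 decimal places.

R = (0.15×11.6 + 0.0539×6.93) / (1 + 0.15×18.2 + 0.0539×3.74) = 2.114/3.932 = 0.5376 kJ/s.

0.538 kJ/s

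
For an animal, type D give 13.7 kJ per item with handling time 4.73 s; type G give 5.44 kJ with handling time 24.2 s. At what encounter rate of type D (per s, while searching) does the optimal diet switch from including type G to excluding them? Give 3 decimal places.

Drop type G once their profitability E₂/h₂ falls below the rate achievable on type D alone: E₂/h₂ = λE₁/(1 + λh₁).
Solve for λ: λE₁h₂ = E₂(1 + λh₁) → λ(E₁h₂ − E₂h₁) = E₂ → λ = E₂/(E₁h₂ − E₂h₁).
λ = 5.44/(13.7×24.2 − 5.44×4.73) = 5.44/305.8 = 0.01779 per s.

0.018 per s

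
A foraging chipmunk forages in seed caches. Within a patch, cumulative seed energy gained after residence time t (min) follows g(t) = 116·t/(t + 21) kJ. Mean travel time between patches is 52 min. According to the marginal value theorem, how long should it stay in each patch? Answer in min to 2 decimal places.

Maximise g(t)/(T+t): set derivative to zero → g'(t)(T+t) = g(t).
g'(t) = 116·21/(t + 21)². Setting 116·21/(t+21)² = 116t/[(t+21)(52+t)] gives 21(52+t) = t(t+21), so t² = 21×52 = 1092.
t* = √1092 = 33.05 min.

33.05 min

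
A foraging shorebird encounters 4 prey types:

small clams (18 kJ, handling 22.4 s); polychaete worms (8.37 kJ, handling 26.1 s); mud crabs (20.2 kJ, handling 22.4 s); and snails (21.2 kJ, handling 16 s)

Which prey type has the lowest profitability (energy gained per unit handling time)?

In descending order of E/h:
snails: 21.2/16 = 1.32 kJ/s
mud crabs: 20.2/22.4 = 0.902 kJ/s
small clams: 18/22.4 = 0.804 kJ/s
polychaete worms: 8.37/26.1 = 0.321 kJ/s

polychaete worms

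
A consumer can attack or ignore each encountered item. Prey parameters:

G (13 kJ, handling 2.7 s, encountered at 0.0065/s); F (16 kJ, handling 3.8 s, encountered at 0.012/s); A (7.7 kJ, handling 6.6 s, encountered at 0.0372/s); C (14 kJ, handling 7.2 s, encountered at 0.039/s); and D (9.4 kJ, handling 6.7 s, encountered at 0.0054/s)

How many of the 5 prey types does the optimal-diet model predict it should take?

E/h in descending order: G 4.81, F 4.21, C 1.94, D 1.4, A 1.17 kJ/s. The optimal diet is the largest prefix of this list for which every included type satisfies E_i/h_i > R on the types above it.
Rate on top 1: 0.08304. F: 4.21 > 0.08304 → include.
Rate on top 2: 0.2601. C: 1.94 > 0.2601 → include.
Rate on top 3: 0.612. D: 1.4 > 0.612 → include.
Rate on top 4: 0.6327. A: 1.17 > 0.6327 → include.
Optimal diet: G, F, C, D, A — 5 of 5 types.

5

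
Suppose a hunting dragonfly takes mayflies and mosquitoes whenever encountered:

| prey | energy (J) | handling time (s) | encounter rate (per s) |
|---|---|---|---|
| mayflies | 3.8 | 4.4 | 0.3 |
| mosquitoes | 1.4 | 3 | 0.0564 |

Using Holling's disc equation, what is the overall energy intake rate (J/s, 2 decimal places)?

0.49 J/s

Energy encountered per unit search time: 0.3×3.8 + 0.0564×1.4 = 1.219 J/s.
Handling time per unit search time: 0.3×4.4 + 0.0564×3 = 1.489.
Rate = 1.219/(1 + 1.489) = 0.4897 J/s.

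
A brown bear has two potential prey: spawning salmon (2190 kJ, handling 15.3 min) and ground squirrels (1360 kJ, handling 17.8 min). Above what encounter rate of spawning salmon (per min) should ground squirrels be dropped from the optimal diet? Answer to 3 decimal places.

0.075 per min

The zero-one rule: include ground squirrels iff E₂/h₂ > λE₁/(1+λh₁). Equality gives the switch point.
λE₁h₂ = E₂ + λE₂h₁ ⇒ λ = E₂/(E₁h₂ − E₂h₁) = 1360/(3.898e+04 − 2.081e+04) = 0.07483 per min.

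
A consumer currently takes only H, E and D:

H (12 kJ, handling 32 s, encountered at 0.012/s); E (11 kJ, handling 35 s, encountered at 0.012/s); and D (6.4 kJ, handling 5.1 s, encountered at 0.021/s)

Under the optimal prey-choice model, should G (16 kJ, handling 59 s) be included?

Intake rate on the current diet: R = (0.012×12 + 0.012×11 + 0.021×6.4) / (1 + 0.012×32 + 0.012×35 + 0.021×5.1) = 0.4104/1.911 = 0.2147 kJ/s.
Profitability of G: 16/59 = 0.2712 kJ/s.
0.2712 > 0.2147, so adding G raises the average — include it.

Yes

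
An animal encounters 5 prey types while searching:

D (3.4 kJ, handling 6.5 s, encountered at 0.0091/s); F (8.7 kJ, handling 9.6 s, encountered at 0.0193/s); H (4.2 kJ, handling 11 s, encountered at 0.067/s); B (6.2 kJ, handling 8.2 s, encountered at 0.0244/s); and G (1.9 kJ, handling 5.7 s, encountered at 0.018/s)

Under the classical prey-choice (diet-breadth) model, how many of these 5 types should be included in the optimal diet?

Profitabilities (E/h, kJ/s): F 0.906, B 0.756, D 0.523, H 0.382, G 0.333. Add prey in this order while the next type's profitability exceeds the intake rate on those already taken.
Rate on top 1: 0.1417. B: 0.756 > 0.1417 → include.
Rate on top 2: 0.2304. D: 0.523 > 0.2304 → include.
Rate on top 3: 0.2424. H: 0.382 > 0.2424 → include.
Rate on top 4: 0.2895. G: 0.333 > 0.2895 → include.
Optimal diet: F, B, D, H, G — 5 of 5 types.

5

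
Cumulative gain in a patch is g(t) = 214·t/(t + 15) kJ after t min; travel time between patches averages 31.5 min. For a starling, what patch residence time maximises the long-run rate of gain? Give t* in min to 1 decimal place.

21.7 min

Optimal t* satisfies g'(t*) = g(t*)/(T + t*).
g'(t) = 214·15/(t + 15)². Setting 214·15/(t+15)² = 214t/[(t+15)(31.5+t)] gives 15(31.5+t) = t(t+15), so t² = 15×31.5 = 472.5.
t* = √472.5 = 21.74 min.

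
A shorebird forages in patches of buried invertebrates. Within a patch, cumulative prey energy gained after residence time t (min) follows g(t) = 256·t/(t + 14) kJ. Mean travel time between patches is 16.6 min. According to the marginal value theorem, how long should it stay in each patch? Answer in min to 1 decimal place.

15.2 min

Optimal t* satisfies g'(t*) = g(t*)/(T + t*).
g'(t) = 256·14/(t + 14)². Setting 256·14/(t+14)² = 256t/[(t+14)(16.6+t)] gives 14(16.6+t) = t(t+14), so t² = 14×16.6 = 232.4.
t* = √232.4 = 15.24 min.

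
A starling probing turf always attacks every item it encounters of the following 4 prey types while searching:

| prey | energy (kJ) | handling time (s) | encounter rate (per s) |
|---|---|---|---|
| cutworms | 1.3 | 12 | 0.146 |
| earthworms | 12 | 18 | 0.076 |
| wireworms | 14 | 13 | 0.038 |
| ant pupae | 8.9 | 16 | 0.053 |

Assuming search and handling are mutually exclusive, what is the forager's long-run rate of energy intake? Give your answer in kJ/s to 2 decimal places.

R = (0.146×1.3 + 0.076×12 + 0.038×14 + 0.053×8.9) / (1 + 0.146×12 + 0.076×18 + 0.038×13 + 0.053×16) = 2.106/5.462 = 0.3855 kJ/s.

0.39 kJ/s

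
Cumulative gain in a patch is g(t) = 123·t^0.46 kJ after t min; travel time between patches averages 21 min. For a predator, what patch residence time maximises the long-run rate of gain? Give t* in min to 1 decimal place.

17.9 min

Maximise g(t)/(T+t): set derivative to zero → g'(t)(T+t) = g(t).
g'(t) = 0.46·123·t^-0.54. Setting 0.46·123·t^-0.54 = 123·t^0.46/(21+t) gives 0.46(21+t) = t, so 0.54·t = 0.46×21.
t* = 0.46×21/0.54 = 17.89 min.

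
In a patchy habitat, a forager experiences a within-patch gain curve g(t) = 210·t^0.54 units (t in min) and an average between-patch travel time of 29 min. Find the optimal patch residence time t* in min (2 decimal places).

Optimal t* satisfies g'(t*) = g(t*)/(T + t*).
g'(t) = 0.54·210·t^-0.46. Setting 0.54·210·t^-0.46 = 210·t^0.54/(29+t) gives 0.54(29+t) = t, so 0.46·t = 0.54×29.
t* = 0.54×29/0.46 = 34.04 min.

34.04 min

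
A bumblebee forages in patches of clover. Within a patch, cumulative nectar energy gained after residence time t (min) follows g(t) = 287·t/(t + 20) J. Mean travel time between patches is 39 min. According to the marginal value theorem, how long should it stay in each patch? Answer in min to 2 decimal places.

27.93 min

Maximise g(t)/(T+t): set derivative to zero → g'(t)(T+t) = g(t).
g'(t) = 287·20/(t + 20)². Setting 287·20/(t+20)² = 287t/[(t+20)(39+t)] gives 20(39+t) = t(t+20), so t² = 20×39 = 780.
t* = √780 = 27.93 min.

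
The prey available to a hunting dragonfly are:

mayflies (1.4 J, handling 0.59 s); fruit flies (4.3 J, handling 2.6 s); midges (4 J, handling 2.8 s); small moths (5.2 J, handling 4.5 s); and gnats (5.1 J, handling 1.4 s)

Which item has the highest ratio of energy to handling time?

In descending order of E/h:
gnats: 5.1/1.4 = 3.64 J/s
mayflies: 1.4/0.59 = 2.37 J/s
fruit flies: 4.3/2.6 = 1.65 J/s
midges: 4/2.8 = 1.43 J/s
small moths: 5.2/4.5 = 1.16 J/s

gnats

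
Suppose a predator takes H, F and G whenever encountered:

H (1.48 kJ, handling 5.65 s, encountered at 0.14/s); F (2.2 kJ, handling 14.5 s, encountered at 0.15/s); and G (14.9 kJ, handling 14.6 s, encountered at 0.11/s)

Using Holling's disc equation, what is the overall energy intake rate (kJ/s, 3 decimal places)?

0.391 kJ/s

Energy encountered per unit search time: 0.14×1.48 + 0.15×2.2 + 0.11×14.9 = 2.176 kJ/s.
Handling time per unit search time: 0.14×5.65 + 0.15×14.5 + 0.11×14.6 = 4.572.
Rate = 2.176/(1 + 4.572) = 0.3906 kJ/s.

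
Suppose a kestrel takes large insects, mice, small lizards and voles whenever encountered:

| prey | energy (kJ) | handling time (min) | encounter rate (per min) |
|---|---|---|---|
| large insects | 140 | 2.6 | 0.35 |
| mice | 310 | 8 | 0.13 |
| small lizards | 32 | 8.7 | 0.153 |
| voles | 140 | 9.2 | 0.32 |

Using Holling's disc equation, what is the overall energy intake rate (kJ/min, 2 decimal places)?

R = (0.35×140 + 0.13×310 + 0.153×32 + 0.32×140) / (1 + 0.35×2.6 + 0.13×8 + 0.153×8.7 + 0.32×9.2) = 139/7.225 = 19.24 kJ/min.

19.24 kJ/min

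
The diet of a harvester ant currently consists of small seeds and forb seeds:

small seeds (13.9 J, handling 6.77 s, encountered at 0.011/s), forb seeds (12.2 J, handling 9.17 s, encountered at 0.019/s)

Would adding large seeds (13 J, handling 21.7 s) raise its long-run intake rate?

Yes

On small seeds and forb seeds alone, R = ΣλE/(1+Σλh) = 0.3847/1.249 = 0.3081 J/s.
Profitability of large seeds: 13/21.7 = 0.5991 J/s.
0.5991 > 0.3081, so adding large seeds raises the average — include it.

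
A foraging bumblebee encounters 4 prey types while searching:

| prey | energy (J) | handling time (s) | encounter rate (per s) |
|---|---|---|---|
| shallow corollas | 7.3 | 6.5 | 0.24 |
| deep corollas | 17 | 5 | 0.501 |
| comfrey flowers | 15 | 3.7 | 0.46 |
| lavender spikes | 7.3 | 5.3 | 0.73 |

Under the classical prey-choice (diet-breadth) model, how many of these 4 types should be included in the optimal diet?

2

Rank by E/h (J/s): comfrey flowers 4.05, deep corollas 3.4, lavender spikes 1.38, shallow corollas 1.12. Include each in turn until the next type's E/h falls below the running intake rate.
Rate on top 1: 2.554. deep corollas: 3.4 > 2.554 → include.
Rate on top 2: 2.961. lavender spikes: 1.38 < 2.961 → exclude; stop.
Optimal diet: comfrey flowers, deep corollas — 2 of 4 types.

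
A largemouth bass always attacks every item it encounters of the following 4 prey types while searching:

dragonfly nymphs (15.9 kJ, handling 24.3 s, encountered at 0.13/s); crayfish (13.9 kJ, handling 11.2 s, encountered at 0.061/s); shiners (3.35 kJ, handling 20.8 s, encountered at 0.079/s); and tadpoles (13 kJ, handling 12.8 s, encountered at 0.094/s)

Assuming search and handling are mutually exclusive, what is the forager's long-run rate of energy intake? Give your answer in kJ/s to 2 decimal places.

0.57 kJ/s

Energy encountered per unit search time: 0.13×15.9 + 0.061×13.9 + 0.079×3.35 + 0.094×13 = 4.402 kJ/s.
Handling time per unit search time: 0.13×24.3 + 0.061×11.2 + 0.079×20.8 + 0.094×12.8 = 6.689.
Rate = 4.402/(1 + 6.689) = 0.5725 kJ/s.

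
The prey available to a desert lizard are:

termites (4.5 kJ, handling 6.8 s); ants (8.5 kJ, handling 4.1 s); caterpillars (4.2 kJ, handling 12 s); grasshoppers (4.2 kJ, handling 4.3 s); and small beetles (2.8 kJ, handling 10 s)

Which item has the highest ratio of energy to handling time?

ants

Profitability E/h (kJ/s): termites = 4.5/6.8 = 0.662, ants = 8.5/4.1 = 2.07, caterpillars = 4.2/12 = 0.35, grasshoppers = 4.2/4.3 = 0.977, small beetles = 2.8/10 = 0.28.
Ranked: ants > grasshoppers > termites > caterpillars > small beetles.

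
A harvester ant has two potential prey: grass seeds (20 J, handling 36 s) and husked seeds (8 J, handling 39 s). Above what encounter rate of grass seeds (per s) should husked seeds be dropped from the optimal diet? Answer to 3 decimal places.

0.016 per s

Drop husked seeds once their profitability E₂/h₂ falls below the rate achievable on grass seeds alone: E₂/h₂ = λE₁/(1 + λh₁).
Solve for λ: λE₁h₂ = E₂(1 + λh₁) → λ(E₁h₂ − E₂h₁) = E₂ → λ = E₂/(E₁h₂ − E₂h₁).
λ = 8/(20×39 − 8×36) = 8/492 = 0.01626 per s.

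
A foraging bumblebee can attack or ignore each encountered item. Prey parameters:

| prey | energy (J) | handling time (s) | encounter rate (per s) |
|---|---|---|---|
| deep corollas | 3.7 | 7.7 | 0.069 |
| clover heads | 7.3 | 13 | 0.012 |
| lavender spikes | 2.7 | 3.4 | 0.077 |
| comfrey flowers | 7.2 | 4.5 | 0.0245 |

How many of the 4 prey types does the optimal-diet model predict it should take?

4

E/h in descending order: comfrey flowers 1.6, lavender spikes 0.794, clover heads 0.562, deep corollas 0.481 J/s. The optimal diet is the largest prefix of this list for which every included type satisfies E_i/h_i > R on the types above it.
Rate on top 1: 0.1589. lavender spikes: 0.794 > 0.1589 → include.
Rate on top 2: 0.2801. clover heads: 0.562 > 0.2801 → include.
Rate on top 3: 0.3088. deep corollas: 0.481 > 0.3088 → include.
Optimal diet: comfrey flowers, lavender spikes, clover heads, deep corollas — 4 of 4 types.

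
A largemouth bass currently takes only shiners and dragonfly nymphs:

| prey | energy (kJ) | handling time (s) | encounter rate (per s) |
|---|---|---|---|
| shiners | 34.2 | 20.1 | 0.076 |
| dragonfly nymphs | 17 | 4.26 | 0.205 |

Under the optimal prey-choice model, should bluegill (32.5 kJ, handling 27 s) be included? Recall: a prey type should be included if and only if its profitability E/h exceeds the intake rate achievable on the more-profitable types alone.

No

Current rate: (0.076×34.2 + 0.205×17)/(1 + 0.076×20.1 + 0.205×4.26) = 1.789 kJ/s.
Profitability of bluegill: 32.5/27 = 1.204 kJ/s.
1.204 < 1.789, so adding bluegill would lower the average — exclude it.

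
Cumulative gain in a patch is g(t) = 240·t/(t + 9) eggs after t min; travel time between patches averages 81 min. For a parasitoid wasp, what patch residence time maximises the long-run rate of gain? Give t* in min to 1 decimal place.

Maximise g(t)/(T+t): set derivative to zero → g'(t)(T+t) = g(t).
g'(t) = 240·9/(t + 9)². Setting 240·9/(t+9)² = 240t/[(t+9)(81+t)] gives 9(81+t) = t(t+9), so t² = 9×81 = 729.
t* = √729 = 27 min.

27.0 min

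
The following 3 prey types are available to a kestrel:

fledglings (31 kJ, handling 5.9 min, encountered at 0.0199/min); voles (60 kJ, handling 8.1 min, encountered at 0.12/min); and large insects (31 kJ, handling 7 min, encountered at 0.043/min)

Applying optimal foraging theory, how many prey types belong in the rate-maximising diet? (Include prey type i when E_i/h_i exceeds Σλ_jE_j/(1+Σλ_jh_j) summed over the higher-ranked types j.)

Rank by E/h (kJ/min): voles 7.41, fledglings 5.25, large insects 4.43. Include each in turn until the next type's E/h falls below the running intake rate.
Rate on top 1: 3.651. fledglings: 5.25 > 3.651 → include.
Rate on top 2: 3.741. large insects: 4.43 > 3.741 → include.
Optimal diet: voles, fledglings, large insects — 3 of 3 types.

3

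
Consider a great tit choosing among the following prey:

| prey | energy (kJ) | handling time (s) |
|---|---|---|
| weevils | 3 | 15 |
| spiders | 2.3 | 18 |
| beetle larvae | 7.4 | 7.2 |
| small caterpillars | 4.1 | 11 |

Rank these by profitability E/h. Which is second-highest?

small caterpillars

Profitability E/h (kJ/s): weevils = 3/15 = 0.2, spiders = 2.3/18 = 0.128, beetle larvae = 7.4/7.2 = 1.03, small caterpillars = 4.1/11 = 0.373.
Ranked: beetle larvae > small caterpillars > weevils > spiders.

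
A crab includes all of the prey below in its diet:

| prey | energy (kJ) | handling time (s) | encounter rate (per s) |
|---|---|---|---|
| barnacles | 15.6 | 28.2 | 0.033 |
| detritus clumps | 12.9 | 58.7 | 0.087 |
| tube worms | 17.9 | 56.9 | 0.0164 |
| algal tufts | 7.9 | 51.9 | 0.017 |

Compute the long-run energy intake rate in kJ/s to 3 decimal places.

R = Σλ_iE_i / (1 + Σλ_ih_i)
Numerator: 0.033×15.6 + 0.087×12.9 + 0.0164×17.9 + 0.017×7.9 = 2.065
Denominator: 1 + 0.033×28.2 + 0.087×58.7 + 0.0164×56.9 + 0.017×51.9 = 8.853
R = 2.065/8.853 = 0.2333 kJ/s

0.233 kJ/s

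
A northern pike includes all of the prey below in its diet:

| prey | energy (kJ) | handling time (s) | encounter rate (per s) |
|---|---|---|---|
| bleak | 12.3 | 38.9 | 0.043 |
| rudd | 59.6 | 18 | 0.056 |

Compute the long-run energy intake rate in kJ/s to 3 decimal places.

Energy encountered per unit search time: 0.043×12.3 + 0.056×59.6 = 3.867 kJ/s.
Handling time per unit search time: 0.043×38.9 + 0.056×18 = 2.681.
Rate = 3.867/(1 + 2.681) = 1.05 kJ/s.

1.050 kJ/s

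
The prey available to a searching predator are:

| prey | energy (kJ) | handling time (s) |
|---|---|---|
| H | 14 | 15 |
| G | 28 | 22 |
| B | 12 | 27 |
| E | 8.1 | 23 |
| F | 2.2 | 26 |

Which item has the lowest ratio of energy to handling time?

Profitability E/h (kJ/s): H = 14/15 = 0.933, G = 28/22 = 1.27, B = 12/27 = 0.444, E = 8.1/23 = 0.352, F = 2.2/26 = 0.0846.
Ranked: G > H > B > E > F.

F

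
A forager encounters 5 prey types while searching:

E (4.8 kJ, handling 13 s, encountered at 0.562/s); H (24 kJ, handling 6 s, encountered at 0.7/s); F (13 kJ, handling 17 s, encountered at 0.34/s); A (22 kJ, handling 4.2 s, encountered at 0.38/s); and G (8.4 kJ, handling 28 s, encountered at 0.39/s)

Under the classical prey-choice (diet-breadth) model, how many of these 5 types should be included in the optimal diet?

Rank by E/h (kJ/s): A 5.24, H 4, F 0.765, E 0.369, G 0.3. Include each in turn until the next type's E/h falls below the running intake rate.
Rate on top 1: 3.22. H: 4 > 3.22 → include.
Rate on top 2: 3.702. F: 0.765 < 3.702 → exclude; stop.
Optimal diet: A, H — 2 of 5 types.

2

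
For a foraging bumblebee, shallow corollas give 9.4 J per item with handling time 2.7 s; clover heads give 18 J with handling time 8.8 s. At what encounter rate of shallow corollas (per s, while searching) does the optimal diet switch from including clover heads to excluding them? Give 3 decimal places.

The zero-one rule: include clover heads iff E₂/h₂ > λE₁/(1+λh₁). Equality gives the switch point.
λE₁h₂ = E₂ + λE₂h₁ ⇒ λ = E₂/(E₁h₂ − E₂h₁) = 18/(82.72 − 48.6) = 0.5275 per s.

0.528 per s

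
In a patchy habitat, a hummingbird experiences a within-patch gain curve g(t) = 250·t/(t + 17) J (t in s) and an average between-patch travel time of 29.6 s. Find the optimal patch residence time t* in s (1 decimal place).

22.4 s

Maximise g(t)/(T+t): set derivative to zero → g'(t)(T+t) = g(t).
g'(t) = 250·17/(t + 17)². Setting 250·17/(t+17)² = 250t/[(t+17)(29.6+t)] gives 17(29.6+t) = t(t+17), so t² = 17×29.6 = 503.2.
t* = √503.2 = 22.43 s.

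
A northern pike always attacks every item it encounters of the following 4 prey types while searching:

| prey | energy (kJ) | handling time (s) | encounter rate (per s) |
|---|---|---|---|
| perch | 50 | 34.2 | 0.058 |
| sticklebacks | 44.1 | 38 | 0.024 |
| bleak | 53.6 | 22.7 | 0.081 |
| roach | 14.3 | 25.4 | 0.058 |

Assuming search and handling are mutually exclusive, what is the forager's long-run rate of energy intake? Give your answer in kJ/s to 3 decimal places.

1.267 kJ/s

Energy encountered per unit search time: 0.058×50 + 0.024×44.1 + 0.081×53.6 + 0.058×14.3 = 9.129 kJ/s.
Handling time per unit search time: 0.058×34.2 + 0.024×38 + 0.081×22.7 + 0.058×25.4 = 6.208.
Rate = 9.129/(1 + 6.208) = 1.267 kJ/s.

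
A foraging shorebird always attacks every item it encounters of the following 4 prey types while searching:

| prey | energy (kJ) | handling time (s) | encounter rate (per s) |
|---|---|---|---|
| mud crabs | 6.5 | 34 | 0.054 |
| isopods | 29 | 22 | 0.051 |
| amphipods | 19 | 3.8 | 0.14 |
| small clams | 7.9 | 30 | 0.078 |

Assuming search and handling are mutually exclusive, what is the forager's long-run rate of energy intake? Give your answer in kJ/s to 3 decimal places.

Energy encountered per unit search time: 0.054×6.5 + 0.051×29 + 0.14×19 + 0.078×7.9 = 5.106 kJ/s.
Handling time per unit search time: 0.054×34 + 0.051×22 + 0.14×3.8 + 0.078×30 = 5.83.
Rate = 5.106/(1 + 5.83) = 0.7476 kJ/s.

0.748 kJ/s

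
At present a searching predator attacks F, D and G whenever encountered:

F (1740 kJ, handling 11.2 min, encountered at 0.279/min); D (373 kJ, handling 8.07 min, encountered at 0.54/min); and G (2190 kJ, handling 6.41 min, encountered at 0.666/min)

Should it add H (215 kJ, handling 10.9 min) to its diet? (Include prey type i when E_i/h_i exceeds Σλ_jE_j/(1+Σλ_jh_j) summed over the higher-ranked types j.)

No

On F, D and G alone, R = ΣλE/(1+Σλh) = 2145/12.75 = 168.2 kJ/min.
Profitability of H: 215/10.9 = 19.72 kJ/min.
Since 19.72 < R, time spent handling H is better spent searching.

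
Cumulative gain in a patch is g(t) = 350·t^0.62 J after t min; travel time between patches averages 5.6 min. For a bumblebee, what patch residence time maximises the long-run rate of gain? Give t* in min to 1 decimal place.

9.1 min

By the marginal value theorem, leave when the instantaneous gain rate g'(t) equals the habitat-wide average g(t)/(T + t).
g'(t) = 0.62·350·t^-0.38. Setting 0.62·350·t^-0.38 = 350·t^0.62/(5.6+t) gives 0.62(5.6+t) = t, so 0.38·t = 0.62×5.6.
t* = 0.62×5.6/0.38 = 9.137 min.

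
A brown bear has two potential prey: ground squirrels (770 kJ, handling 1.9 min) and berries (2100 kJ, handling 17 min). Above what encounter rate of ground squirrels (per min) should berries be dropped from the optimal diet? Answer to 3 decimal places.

0.231 per min

Drop berries once their profitability E₂/h₂ falls below the rate achievable on ground squirrels alone: E₂/h₂ = λE₁/(1 + λh₁).
Solve for λ: λE₁h₂ = E₂(1 + λh₁) → λ(E₁h₂ − E₂h₁) = E₂ → λ = E₂/(E₁h₂ − E₂h₁).
λ = 2100/(770×17 − 2100×1.9) = 2100/9100 = 0.2308 per min.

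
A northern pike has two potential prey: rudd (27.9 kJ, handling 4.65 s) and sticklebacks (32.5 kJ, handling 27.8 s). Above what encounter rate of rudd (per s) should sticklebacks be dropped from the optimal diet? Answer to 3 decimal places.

Drop sticklebacks once their profitability E₂/h₂ falls below the rate achievable on rudd alone: E₂/h₂ = λE₁/(1 + λh₁).
Solve for λ: λE₁h₂ = E₂(1 + λh₁) → λ(E₁h₂ − E₂h₁) = E₂ → λ = E₂/(E₁h₂ − E₂h₁).
λ = 32.5/(27.9×27.8 − 32.5×4.65) = 32.5/624.5 = 0.05204 per s.

0.052 per s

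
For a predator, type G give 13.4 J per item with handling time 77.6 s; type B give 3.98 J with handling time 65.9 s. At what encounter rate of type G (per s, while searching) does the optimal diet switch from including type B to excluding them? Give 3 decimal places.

0.007 per s

The zero-one rule: include type B iff E₂/h₂ > λE₁/(1+λh₁). Equality gives the switch point.
λE₁h₂ = E₂ + λE₂h₁ ⇒ λ = E₂/(E₁h₂ − E₂h₁) = 3.98/(883.1 − 308.8) = 0.006931 per s.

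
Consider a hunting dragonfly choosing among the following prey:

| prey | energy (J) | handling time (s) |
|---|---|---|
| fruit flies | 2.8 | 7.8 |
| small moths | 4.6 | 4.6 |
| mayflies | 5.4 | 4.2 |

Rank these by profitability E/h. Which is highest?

Profitability E/h (J/s): fruit flies = 2.8/7.8 = 0.359, small moths = 4.6/4.6 = 1, mayflies = 5.4/4.2 = 1.29.
Ranked: mayflies > small moths > fruit flies.

mayflies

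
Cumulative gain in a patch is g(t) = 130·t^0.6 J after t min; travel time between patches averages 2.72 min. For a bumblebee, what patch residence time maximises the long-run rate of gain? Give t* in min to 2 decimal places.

4.08 min

By the marginal value theorem, leave when the instantaneous gain rate g'(t) equals the habitat-wide average g(t)/(T + t).
g'(t) = 0.6·130·t^-0.4. Setting 0.6·130·t^-0.4 = 130·t^0.6/(2.72+t) gives 0.6(2.72+t) = t, so 0.40·t = 0.6×2.72.
t* = 0.6×2.72/0.40 = 4.08 min.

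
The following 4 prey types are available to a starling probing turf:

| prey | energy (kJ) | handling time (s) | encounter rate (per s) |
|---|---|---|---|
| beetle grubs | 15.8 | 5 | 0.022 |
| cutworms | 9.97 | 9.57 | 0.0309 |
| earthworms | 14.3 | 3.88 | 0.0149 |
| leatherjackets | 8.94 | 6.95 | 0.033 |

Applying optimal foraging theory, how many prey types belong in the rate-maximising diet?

E/h in descending order: earthworms 3.69, beetle grubs 3.16, leatherjackets 1.29, cutworms 1.04 kJ/s. The optimal diet is the largest prefix of this list for which every included type satisfies E_i/h_i > R on the types above it.
Rate on top 1: 0.2014. beetle grubs: 3.16 > 0.2014 → include.
Rate on top 2: 0.4801. leatherjackets: 1.29 > 0.4801 → include.
Rate on top 3: 0.6124. cutworms: 1.04 > 0.6124 → include.
Optimal diet: earthworms, beetle grubs, leatherjackets, cutworms — 4 of 4 types.

4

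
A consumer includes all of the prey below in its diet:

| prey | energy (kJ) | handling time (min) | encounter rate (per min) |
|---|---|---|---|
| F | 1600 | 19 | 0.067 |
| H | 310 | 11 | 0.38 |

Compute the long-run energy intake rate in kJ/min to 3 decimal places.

R = (0.067×1600 + 0.38×310) / (1 + 0.067×19 + 0.38×11) = 225/6.453 = 34.87 kJ/min.

34.868 kJ/min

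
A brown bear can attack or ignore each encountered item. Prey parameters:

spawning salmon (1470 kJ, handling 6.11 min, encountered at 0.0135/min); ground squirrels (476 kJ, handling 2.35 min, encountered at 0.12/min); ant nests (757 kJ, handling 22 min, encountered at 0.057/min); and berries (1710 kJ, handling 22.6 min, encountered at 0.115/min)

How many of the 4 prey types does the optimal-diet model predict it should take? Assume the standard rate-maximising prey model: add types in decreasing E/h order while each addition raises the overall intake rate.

Profitabilities (E/h, kJ/min): spawning salmon 241, ground squirrels 203, berries 75.7, ant nests 34.4. Add prey in this order while the next type's profitability exceeds the intake rate on those already taken.
Rate on top 1: 18.33. ground squirrels: 203 > 18.33 → include.
Rate on top 2: 56.41. berries: 75.7 > 56.41 → include.
Rate on top 3: 69.03. ant nests: 34.4 < 69.03 → exclude; stop.
Optimal diet: spawning salmon, ground squirrels, berries — 3 of 4 types.

3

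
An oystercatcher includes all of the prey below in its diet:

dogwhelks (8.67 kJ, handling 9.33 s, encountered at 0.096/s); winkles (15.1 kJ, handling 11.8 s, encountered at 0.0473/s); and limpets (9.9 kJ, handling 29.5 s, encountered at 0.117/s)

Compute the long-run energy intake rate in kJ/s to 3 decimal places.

R = (0.096×8.67 + 0.0473×15.1 + 0.117×9.9) / (1 + 0.096×9.33 + 0.0473×11.8 + 0.117×29.5) = 2.705/5.905 = 0.458 kJ/s.

0.458 kJ/s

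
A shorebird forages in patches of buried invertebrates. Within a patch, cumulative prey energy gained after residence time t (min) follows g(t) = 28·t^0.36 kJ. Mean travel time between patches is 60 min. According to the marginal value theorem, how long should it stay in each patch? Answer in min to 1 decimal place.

33.7 min

By the marginal value theorem, leave when the instantaneous gain rate g'(t) equals the habitat-wide average g(t)/(T + t).
g'(t) = 0.36·28·t^-0.64. Setting 0.36·28·t^-0.64 = 28·t^0.36/(60+t) gives 0.36(60+t) = t, so 0.64·t = 0.36×60.
t* = 0.36×60/0.64 = 33.75 min.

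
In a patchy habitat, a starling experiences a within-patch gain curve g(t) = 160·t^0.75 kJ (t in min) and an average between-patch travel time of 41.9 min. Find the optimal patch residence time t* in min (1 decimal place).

125.7 min

By the marginal value theorem, leave when the instantaneous gain rate g'(t) equals the habitat-wide average g(t)/(T + t).
g'(t) = 0.75·160·t^-0.25. Setting 0.75·160·t^-0.25 = 160·t^0.75/(41.9+t) gives 0.75(41.9+t) = t, so 0.25·t = 0.75×41.9.
t* = 0.75×41.9/0.25 = 125.7 min.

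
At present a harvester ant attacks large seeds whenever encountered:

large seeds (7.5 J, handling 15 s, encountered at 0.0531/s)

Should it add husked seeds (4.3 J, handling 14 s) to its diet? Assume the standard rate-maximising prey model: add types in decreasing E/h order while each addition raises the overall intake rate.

Yes

Intake rate on the current diet: R = (0.0531×7.5) / (1 + 0.0531×15) = 0.3982/1.796 = 0.2217 J/s.
husked seeds: E/h = 4.3/14 = 0.3071 J/s.
0.3071 > 0.2217, so adding husked seeds raises the average — include it.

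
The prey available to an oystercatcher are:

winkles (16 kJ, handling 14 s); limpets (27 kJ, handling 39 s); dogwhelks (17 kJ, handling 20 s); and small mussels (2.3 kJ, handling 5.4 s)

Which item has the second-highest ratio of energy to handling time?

dogwhelks

In descending order of E/h:
winkles: 16/14 = 1.14 kJ/s
dogwhelks: 17/20 = 0.85 kJ/s
limpets: 27/39 = 0.692 kJ/s
small mussels: 2.3/5.4 = 0.426 kJ/s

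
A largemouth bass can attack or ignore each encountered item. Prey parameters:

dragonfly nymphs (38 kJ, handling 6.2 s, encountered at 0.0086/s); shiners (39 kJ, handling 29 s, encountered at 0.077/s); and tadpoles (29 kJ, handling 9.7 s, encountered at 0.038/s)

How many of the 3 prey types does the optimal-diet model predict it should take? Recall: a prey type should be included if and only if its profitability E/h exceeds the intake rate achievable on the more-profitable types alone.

3

E/h in descending order: dragonfly nymphs 6.13, tadpoles 2.99, shiners 1.34 kJ/s. The optimal diet is the largest prefix of this list for which every included type satisfies E_i/h_i > R on the types above it.
Rate on top 1: 0.3103. tadpoles: 2.99 > 0.3103 → include.
Rate on top 2: 1.005. shiners: 1.34 > 1.005 → include.
Optimal diet: dragonfly nymphs, tadpoles, shiners — 3 of 3 types.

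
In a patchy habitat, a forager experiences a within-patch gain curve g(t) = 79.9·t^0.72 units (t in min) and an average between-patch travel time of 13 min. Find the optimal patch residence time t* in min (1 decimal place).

By the marginal value theorem, leave when the instantaneous gain rate g'(t) equals the habitat-wide average g(t)/(T + t).
g'(t) = 0.72·79.9·t^-0.28. Setting 0.72·79.9·t^-0.28 = 79.9·t^0.72/(13+t) gives 0.72(13+t) = t, so 0.28·t = 0.72×13.
t* = 0.72×13/0.28 = 33.43 min.

33.4 min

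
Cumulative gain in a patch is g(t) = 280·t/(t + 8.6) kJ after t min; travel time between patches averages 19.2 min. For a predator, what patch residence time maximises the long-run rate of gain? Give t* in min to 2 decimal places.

12.85 min

Optimal t* satisfies g'(t*) = g(t*)/(T + t*).
g'(t) = 280·8.6/(t + 8.6)². Setting 280·8.6/(t+8.6)² = 280t/[(t+8.6)(19.2+t)] gives 8.6(19.2+t) = t(t+8.6), so t² = 8.6×19.2 = 165.1.
t* = √165.1 = 12.85 min.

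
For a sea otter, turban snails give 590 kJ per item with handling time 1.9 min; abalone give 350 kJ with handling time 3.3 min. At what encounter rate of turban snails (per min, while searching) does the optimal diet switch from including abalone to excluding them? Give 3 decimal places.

At the threshold, the rate on turban snails alone equals the profitability of abalone: λ·590/(1 + λ·1.9) = 350/3.3 = 106.1.
Rearranging, λ(590 − 106.1×1.9) = 106.1, so λ = 106.1/388.5 = 0.273 per min.

0.273 per min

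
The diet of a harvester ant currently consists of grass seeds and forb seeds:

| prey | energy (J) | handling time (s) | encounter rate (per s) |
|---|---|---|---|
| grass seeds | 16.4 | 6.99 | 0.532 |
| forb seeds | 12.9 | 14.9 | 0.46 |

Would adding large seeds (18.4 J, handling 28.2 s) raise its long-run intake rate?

No

On grass seeds and forb seeds alone, R = ΣλE/(1+Σλh) = 14.66/11.57 = 1.267 J/s.
large seeds: E/h = 18.4/28.2 = 0.6525 J/s.
0.6525 < 1.267, so adding large seeds would lower the average — exclude it.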